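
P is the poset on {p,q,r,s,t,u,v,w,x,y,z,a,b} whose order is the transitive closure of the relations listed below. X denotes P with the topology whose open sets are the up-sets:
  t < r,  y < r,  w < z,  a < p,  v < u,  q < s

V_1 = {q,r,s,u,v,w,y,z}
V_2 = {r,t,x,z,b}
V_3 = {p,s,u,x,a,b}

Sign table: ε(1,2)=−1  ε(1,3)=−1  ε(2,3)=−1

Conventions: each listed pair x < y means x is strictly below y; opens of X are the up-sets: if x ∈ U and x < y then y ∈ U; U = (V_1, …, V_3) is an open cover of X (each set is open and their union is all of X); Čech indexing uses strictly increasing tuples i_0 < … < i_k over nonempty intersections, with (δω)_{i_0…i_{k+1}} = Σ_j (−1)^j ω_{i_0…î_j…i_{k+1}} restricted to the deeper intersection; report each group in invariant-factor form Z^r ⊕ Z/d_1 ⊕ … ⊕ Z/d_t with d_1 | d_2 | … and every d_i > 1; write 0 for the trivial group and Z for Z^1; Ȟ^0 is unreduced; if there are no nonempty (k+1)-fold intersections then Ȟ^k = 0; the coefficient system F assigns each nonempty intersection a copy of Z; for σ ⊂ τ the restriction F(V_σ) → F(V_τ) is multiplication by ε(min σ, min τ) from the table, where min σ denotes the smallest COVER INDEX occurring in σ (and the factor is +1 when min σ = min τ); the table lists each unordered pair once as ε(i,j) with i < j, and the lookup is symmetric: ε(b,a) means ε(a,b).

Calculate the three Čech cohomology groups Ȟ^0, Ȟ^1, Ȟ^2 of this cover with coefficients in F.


Ȟ^0 ≅ 0; Ȟ^1 ≅ Z/2; Ȟ^2 ≅ 0

nerve simplices:
  V12={r,z} V13={s,u} V23={x,b}
C dims 3,3; δ0: rk 3, SNF 1^2·2
degree 0: 3−3−0 = 0 → Ȟ^0 ≅ 0
degree 1: 3−0−3 = 0 plus torsion [2] → Ȟ^1 ≅ Z/2
degree 2: 0−0−0 = 0 → Ȟ^2 ≅ 0


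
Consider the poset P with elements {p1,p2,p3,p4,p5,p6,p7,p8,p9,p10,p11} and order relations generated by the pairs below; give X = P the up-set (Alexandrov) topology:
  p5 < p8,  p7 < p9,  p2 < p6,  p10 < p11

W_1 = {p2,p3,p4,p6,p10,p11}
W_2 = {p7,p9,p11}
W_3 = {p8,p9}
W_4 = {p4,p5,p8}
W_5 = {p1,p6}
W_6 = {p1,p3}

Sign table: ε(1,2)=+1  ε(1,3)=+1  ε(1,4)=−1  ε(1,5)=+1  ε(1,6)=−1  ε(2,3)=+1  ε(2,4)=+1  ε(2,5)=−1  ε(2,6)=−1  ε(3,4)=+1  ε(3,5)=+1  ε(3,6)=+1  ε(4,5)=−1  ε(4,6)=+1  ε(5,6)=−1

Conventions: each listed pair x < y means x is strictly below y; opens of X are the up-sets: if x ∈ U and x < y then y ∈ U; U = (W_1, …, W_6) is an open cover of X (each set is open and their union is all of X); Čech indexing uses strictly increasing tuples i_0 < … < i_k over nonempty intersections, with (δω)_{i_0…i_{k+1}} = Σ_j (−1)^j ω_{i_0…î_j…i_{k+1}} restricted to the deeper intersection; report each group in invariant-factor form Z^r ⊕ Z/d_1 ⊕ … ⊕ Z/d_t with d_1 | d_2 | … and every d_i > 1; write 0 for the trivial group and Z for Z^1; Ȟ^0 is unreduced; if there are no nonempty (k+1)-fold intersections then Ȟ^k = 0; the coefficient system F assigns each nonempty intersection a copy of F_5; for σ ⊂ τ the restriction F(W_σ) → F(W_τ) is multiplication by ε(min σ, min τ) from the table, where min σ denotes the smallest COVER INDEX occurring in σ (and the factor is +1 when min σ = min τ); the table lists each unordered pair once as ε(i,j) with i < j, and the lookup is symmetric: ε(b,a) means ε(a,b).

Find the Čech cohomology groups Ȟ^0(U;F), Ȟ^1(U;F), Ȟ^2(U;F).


nerve of the cover:
  W12={p11} W14={p4} W15={p6} W16={p3} W23={p9} W34={p8} W56={p1}
C dims 6,7; δ0: rk_F5 6
Ȟ^0 = (6 − 6) − 0 = 0, so Ȟ^0 ≅ 0
Ȟ^1 = (7 − 0) − 6 = 1, so Ȟ^1 ≅ Z/5
Ȟ^2 = (0 − 0) − 0 = 0, so Ȟ^2 ≅ 0

Ȟ^0 = 0,  Ȟ^1 = Z/5,  Ȟ^2 = 0


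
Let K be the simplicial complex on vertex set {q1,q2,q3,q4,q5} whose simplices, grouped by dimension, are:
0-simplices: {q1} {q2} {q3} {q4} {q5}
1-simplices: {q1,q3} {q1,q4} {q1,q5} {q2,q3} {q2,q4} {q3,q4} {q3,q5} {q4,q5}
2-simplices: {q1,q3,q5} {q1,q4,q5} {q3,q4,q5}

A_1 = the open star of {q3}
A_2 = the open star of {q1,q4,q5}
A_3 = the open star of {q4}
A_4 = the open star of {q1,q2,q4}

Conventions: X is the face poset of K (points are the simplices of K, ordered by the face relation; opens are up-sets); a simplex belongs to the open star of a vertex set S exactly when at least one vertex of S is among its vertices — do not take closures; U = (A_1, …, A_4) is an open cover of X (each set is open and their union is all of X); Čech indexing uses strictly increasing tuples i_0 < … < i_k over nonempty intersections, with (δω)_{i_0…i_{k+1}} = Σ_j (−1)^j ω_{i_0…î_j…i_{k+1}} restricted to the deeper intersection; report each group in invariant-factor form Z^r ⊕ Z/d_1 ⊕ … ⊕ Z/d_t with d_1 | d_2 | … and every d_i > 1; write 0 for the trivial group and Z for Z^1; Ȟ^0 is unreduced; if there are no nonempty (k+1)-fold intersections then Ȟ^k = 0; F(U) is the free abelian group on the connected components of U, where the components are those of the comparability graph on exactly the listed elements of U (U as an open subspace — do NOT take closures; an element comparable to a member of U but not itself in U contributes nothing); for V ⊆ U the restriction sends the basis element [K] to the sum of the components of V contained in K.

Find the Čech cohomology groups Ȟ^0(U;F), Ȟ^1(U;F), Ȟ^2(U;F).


Ȟ^0(U;F) ≅ Z, Ȟ^1(U;F) ≅ Z, Ȟ^2(U;F) ≅ 0

nonempty intersections:
  A1={{q3},{q1,q3},{q2,q3},{q3,q4},{q3,q5},{q1,q3,q5},{q3,q4,q5}} A2={{q1},{q4},{q5},{q1,q3},{q1,q4},{q1,q5},{q2,q4},{q3,q4},{q3,q5},{q4,q5},{q1,q3,q5},{q1,q4,q5},{q3,q4,q5}} A3={{q4},{q1,q4},{q2,q4},{q3,q4},{q4,q5},{q1,q4,q5},{q3,q4,q5}} A4={{q1},{q2},{q4},{q1,q3},{q1,q4},{q1,q5},{q2,q3},{q2,q4},{q3,q4},{q4,q5},{q1,q3,q5},{q1,q4,q5},{q3,q4,q5}}
  A12={{q1,q3},{q3,q4},{q3,q5},{q1,q3,q5},{q3,q4,q5}} A13={{q3,q4},{q3,q4,q5}} A14={{q1,q3},{q2,q3},{q3,q4},{q1,q3,q5},{q3,q4,q5}} A23={{q4},{q1,q4},{q2,q4},{q3,q4},{q4,q5},{q1,q4,q5},{q3,q4,q5}} A24={{q1},{q4},{q1,q3},{q1,q4},{q1,q5},{q2,q4},{q3,q4},{q4,q5},{q1,q3,q5},{q1,q4,q5},{q3,q4,q5}} A34={{q4},{q1,q4},{q2,q4},{q3,q4},{q4,q5},{q1,q4,q5},{q3,q4,q5}}
  A123={{q3,q4},{q3,q4,q5}} A124={{q1,q3},{q3,q4},{q1,q3,q5},{q3,q4,q5}} A134={{q3,q4},{q3,q4,q5}} A234={{q4},{q1,q4},{q2,q4},{q3,q4},{q4,q5},{q1,q4,q5},{q3,q4,q5}}
  A1234={{q3,q4},{q3,q4,q5}}
components per intersection:
  A1: {{q3},{q1,q3},{q2,q3},{q3,q4},{q3,q5},{q1,q3,q5},{q3,q4,q5}}
  A2: {{q1},{q4},{q5},{q1,q3},{q1,q4},{q1,q5},{q2,q4},{q3,q4},{q3,q5},{q4,q5},{q1,q3,q5},{q1,q4,q5},{q3,q4,q5}}
  A3: {{q4},{q1,q4},{q2,q4},{q3,q4},{q4,q5},{q1,q4,q5},{q3,q4,q5}}
  A4: {{q1},{q2},{q4},{q1,q3},{q1,q4},{q1,q5},{q2,q3},{q2,q4},{q3,q4},{q4,q5},{q1,q3,q5},{q1,q4,q5},{q3,q4,q5}}
  A12: {{q1,q3},{q3,q4},{q3,q5},{q1,q3,q5},{q3,q4,q5}}
  A13: {{q3,q4},{q3,q4,q5}}
  A14: {{q1,q3},{q1,q3,q5}} {{q2,q3}} {{q3,q4},{q3,q4,q5}}
  A23: {{q4},{q1,q4},{q2,q4},{q3,q4},{q4,q5},{q1,q4,q5},{q3,q4,q5}}
  A24: {{q1},{q4},{q1,q3},{q1,q4},{q1,q5},{q2,q4},{q3,q4},{q4,q5},{q1,q3,q5},{q1,q4,q5},{q3,q4,q5}}
  A34: {{q4},{q1,q4},{q2,q4},{q3,q4},{q4,q5},{q1,q4,q5},{q3,q4,q5}}
  A123: {{q3,q4},{q3,q4,q5}}
  A124: {{q1,q3},{q1,q3,q5}} {{q3,q4},{q3,q4,q5}}
  A134: {{q3,q4},{q3,q4,q5}}
  A234: {{q4},{q1,q4},{q2,q4},{q3,q4},{q4,q5},{q1,q4,q5},{q3,q4,q5}}
  A1234: {{q3,q4},{q3,q4,q5}}
C dims 4,8,5,1; δ0: rk 3, SNF 1^3; δ1: rk 4, SNF 1^4; δ2: rk 1, SNF 1^1
Ȟ^0: (4−3)−0=1 ⇒ Z
Ȟ^1: (8−4)−3=1 ⇒ Z
Ȟ^2: (5−1)−4=0 ⇒ 0


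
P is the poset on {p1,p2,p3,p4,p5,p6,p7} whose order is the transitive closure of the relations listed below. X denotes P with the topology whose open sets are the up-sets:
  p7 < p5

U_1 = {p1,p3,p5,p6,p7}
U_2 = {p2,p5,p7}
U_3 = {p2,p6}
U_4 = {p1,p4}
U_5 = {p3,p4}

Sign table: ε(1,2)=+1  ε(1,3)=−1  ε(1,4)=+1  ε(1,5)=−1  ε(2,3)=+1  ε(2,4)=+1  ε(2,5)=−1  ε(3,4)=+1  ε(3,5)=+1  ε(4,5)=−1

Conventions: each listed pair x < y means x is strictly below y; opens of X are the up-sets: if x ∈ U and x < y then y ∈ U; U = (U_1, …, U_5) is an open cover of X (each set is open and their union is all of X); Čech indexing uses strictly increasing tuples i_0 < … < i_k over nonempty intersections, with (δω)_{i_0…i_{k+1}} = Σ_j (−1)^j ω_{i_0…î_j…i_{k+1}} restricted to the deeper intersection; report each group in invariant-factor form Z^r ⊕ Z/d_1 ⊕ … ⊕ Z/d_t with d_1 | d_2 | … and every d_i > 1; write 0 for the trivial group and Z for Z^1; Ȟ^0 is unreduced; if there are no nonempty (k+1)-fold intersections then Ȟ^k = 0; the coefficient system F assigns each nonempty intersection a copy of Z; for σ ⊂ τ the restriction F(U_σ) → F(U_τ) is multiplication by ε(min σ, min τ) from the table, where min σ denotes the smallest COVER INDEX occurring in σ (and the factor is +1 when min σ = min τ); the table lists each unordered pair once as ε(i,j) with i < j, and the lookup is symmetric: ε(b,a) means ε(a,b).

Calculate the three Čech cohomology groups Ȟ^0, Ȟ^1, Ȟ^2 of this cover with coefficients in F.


nerve simplices:
  U12={p5,p7} U13={p6} U14={p1} U15={p3} U23={p2} U45={p4}
C dims 5,6; δ0: rk 5, SNF 1^4·2
degree 0: 5−5−0 = 0 → Ȟ^0 ≅ 0
degree 1: 6−0−5 = 1 plus torsion [2] → Ȟ^1 ≅ Z ⊕ Z/2
degree 2: 0−0−0 = 0 → Ȟ^2 ≅ 0

Ȟ^0 = 0; Ȟ^1 = Z ⊕ Z/2; Ȟ^2 = 0


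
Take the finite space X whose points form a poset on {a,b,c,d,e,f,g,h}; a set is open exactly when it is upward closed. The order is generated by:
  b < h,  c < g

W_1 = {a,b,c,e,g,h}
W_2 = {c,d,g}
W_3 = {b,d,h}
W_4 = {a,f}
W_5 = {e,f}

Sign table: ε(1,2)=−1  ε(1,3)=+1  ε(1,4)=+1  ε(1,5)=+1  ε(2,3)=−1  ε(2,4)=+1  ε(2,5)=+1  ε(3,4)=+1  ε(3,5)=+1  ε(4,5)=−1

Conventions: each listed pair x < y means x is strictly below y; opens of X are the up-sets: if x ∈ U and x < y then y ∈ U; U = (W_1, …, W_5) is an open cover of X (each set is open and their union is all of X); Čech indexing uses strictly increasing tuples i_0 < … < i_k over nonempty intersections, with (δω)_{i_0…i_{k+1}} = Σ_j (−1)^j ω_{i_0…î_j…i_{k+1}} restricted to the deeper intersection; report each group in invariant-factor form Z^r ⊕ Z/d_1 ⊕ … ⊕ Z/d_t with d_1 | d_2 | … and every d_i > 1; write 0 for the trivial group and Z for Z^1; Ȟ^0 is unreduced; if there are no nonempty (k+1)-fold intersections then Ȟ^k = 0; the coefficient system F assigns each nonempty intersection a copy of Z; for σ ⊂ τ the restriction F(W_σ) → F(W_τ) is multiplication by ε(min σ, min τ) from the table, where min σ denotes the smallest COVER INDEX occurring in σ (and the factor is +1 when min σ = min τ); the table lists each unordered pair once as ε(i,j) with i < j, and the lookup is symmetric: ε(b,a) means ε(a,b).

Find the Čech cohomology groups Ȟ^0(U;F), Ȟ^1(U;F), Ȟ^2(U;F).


Ȟ^0 ≅ 0, Ȟ^1 ≅ Z ⊕ Z/2, Ȟ^2 ≅ 0

intersection data:
  W12={c,g} W13={b,h} W14={a} W15={e} W23={d} W45={f}
C dims 5,6; δ0: rk 5, SNF 1^4·2
Ȟ^0 = (5 − 5) − 0 = 0, so Ȟ^0 ≅ 0
Ȟ^1 = (6 − 0) − 5 = 1 plus torsion [2], so Ȟ^1 ≅ Z ⊕ Z/2
Ȟ^2 = (0 − 0) − 0 = 0, so Ȟ^2 ≅ 0


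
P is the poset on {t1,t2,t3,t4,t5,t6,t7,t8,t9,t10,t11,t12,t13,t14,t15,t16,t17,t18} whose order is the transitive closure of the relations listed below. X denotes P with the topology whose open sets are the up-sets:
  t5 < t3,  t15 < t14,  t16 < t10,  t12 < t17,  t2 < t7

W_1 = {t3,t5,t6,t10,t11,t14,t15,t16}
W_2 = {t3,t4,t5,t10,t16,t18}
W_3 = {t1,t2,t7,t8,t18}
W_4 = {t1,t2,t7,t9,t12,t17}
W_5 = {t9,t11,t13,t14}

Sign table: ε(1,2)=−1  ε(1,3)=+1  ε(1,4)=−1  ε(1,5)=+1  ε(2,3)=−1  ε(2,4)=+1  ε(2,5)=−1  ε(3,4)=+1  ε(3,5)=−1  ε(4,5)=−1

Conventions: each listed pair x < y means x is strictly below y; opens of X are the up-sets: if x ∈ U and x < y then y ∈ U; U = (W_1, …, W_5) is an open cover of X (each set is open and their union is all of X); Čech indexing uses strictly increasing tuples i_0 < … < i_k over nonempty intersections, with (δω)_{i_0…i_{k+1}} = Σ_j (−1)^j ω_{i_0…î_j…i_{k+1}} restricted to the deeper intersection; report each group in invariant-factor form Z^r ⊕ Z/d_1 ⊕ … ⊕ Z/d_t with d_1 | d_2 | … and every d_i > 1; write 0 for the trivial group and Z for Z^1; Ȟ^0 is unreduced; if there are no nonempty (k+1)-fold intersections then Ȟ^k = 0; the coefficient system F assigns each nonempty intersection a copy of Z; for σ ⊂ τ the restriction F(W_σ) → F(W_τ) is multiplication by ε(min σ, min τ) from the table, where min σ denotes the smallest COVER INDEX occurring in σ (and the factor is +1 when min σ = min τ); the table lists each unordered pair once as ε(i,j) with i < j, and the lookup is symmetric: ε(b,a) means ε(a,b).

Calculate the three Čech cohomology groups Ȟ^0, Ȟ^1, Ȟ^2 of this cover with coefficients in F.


cover nerve:
  W12={t3,t5,t10,t16} W15={t11,t14} W23={t18} W34={t1,t2,t7} W45={t9}
C dims 5,5; δ0: rk 5, SNF 1^4·2
Ȟ^0: (5−5)−0=0 ⇒ 0
Ȟ^1: (5−0)−5=0 plus torsion [2] ⇒ Z/2
Ȟ^2: (0−0)−0=0 ⇒ 0

Ȟ^0 = 0; Ȟ^1 = Z/2; Ȟ^2 = 0


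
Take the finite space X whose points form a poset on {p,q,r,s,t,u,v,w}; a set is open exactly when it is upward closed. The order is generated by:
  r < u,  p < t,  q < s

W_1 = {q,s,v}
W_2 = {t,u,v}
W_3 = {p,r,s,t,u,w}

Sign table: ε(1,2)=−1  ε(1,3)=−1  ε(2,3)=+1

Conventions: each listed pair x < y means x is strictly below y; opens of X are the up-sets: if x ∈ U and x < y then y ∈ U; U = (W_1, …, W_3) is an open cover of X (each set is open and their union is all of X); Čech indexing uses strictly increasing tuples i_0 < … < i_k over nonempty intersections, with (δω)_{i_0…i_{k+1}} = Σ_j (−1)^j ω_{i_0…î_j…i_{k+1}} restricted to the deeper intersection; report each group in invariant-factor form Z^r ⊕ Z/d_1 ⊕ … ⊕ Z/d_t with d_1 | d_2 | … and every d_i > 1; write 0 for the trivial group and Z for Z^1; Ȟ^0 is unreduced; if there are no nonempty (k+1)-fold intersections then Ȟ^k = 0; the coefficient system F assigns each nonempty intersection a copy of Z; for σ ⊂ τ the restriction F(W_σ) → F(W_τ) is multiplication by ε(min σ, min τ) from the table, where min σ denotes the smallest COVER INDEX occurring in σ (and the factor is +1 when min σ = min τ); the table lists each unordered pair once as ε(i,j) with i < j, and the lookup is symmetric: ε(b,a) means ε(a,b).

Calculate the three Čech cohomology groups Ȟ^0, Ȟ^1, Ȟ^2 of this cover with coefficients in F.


intersection data:
  W12={v} W13={s} W23={t,u}
C dims 3,3; δ0: rk 2, SNF 1^2
Ȟ^0 = (3 − 2) − 0 = 1, so Ȟ^0 ≅ Z
Ȟ^1 = (3 − 0) − 2 = 1, so Ȟ^1 ≅ Z
Ȟ^2 = (0 − 0) − 0 = 0, so Ȟ^2 ≅ 0

Ȟ^0 ≅ Z,  Ȟ^1 ≅ Z,  Ȟ^2 ≅ 0


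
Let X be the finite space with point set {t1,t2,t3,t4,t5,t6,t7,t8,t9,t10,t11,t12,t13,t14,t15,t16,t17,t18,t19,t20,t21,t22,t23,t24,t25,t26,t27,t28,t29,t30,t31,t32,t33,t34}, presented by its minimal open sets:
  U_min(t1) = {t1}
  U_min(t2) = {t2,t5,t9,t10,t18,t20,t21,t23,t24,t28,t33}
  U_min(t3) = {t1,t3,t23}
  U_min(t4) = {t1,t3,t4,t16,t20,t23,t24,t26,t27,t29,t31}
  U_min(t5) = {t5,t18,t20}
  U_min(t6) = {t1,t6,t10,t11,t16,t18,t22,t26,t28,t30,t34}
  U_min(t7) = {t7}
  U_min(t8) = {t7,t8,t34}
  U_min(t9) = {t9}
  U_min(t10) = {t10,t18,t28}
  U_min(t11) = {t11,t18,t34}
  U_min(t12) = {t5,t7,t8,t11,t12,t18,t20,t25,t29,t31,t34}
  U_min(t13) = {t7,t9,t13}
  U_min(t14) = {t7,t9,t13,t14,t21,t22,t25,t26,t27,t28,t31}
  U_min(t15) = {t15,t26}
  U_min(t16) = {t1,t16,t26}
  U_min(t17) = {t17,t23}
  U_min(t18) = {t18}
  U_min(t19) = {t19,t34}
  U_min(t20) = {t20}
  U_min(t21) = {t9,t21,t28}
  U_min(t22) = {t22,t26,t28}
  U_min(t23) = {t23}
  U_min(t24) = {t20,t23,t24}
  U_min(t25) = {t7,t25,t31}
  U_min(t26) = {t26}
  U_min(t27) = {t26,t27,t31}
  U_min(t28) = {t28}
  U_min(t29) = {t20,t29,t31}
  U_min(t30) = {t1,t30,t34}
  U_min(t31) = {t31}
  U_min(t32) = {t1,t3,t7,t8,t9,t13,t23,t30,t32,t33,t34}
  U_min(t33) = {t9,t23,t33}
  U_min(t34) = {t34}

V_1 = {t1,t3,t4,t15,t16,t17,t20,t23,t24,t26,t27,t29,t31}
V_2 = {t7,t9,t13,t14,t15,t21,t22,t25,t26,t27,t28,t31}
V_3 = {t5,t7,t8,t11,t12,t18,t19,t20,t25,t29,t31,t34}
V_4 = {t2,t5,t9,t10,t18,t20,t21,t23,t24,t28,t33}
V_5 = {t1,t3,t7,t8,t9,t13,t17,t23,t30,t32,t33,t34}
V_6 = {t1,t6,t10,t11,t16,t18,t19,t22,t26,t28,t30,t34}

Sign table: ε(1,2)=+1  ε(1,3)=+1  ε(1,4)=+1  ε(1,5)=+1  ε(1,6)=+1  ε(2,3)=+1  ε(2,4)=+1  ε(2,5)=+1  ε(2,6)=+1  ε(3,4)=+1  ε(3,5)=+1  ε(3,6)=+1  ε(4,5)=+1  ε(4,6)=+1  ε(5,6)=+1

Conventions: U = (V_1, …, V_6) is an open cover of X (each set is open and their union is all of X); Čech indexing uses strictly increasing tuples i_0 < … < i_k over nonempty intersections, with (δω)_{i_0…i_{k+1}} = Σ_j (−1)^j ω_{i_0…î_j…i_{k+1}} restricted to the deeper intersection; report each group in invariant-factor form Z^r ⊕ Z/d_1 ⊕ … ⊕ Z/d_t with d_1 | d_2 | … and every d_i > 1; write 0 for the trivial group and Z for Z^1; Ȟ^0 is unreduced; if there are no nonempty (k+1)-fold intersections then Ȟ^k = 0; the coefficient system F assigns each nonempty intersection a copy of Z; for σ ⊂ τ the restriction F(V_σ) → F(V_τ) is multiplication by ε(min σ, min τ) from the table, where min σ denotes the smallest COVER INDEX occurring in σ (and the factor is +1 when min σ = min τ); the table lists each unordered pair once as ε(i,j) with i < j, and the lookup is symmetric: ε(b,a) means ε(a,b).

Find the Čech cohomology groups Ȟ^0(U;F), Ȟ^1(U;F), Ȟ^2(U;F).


Ȟ^0 = Z, Ȟ^1 = 0, Ȟ^2 = Z/2

nonempty overlaps:
  V12={t15,t26,t27,t31} V13={t20,t29,t31} V14={t20,t23,t24} V15={t1,t3,t17,t23} V16={t1,t16,t26} V23={t7,t25,t31} V24={t9,t21,t28} V25={t7,t9,t13} V26={t22,t26,t28} V34={t5,t18,t20} V35={t7,t8,t34} V36={t11,t18,t19,t34} V45={t9,t23,t33} V46={t10,t18,t28} V56={t1,t30,t34}
  V123={t31} V126={t26} V134={t20} V145={t23} V156={t1} V235={t7} V245={t9} V246={t28} V346={t18} V356={t34}
C dims 6,15,10; δ0: rk 5, SNF 1^5; δ1: rk 10, SNF 1^9·2
degree 0: 6−5−0 = 1 → Ȟ^0 ≅ Z
degree 1: 15−10−5 = 0 → Ȟ^1 ≅ 0
degree 2: 10−0−10 = 0 plus torsion [2] → Ȟ^2 ≅ Z/2


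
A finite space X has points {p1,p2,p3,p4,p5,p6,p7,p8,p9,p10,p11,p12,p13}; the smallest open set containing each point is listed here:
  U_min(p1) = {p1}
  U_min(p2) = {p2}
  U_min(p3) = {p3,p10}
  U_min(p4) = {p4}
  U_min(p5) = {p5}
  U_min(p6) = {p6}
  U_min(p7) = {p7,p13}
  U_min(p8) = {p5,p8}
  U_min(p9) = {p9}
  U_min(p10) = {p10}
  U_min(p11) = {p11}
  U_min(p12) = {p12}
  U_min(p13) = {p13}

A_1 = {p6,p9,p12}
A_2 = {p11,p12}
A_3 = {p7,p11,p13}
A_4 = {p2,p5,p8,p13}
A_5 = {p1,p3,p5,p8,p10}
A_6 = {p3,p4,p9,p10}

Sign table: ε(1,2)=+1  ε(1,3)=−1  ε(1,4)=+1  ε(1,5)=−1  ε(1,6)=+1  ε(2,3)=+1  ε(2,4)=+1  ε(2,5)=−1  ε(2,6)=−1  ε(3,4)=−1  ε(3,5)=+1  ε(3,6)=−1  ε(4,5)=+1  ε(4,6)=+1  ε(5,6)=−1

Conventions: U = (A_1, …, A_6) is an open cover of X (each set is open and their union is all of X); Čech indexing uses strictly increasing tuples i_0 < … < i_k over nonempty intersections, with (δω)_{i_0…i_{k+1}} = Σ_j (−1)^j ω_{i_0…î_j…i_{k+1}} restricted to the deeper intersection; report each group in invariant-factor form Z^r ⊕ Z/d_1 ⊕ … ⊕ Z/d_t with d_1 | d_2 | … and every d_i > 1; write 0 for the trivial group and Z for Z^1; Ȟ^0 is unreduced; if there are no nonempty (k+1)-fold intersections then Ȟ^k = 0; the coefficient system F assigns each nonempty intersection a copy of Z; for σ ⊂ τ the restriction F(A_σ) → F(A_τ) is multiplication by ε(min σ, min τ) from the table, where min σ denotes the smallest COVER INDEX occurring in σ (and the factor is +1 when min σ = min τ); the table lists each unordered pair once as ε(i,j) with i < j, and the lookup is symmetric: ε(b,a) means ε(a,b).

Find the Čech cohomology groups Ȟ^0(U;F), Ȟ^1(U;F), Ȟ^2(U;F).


nonempty intersections:
  A12={p12} A16={p9} A23={p11} A34={p13} A45={p5,p8} A56={p3,p10}
C dims 6,6; δ0: rk 5, SNF 1^5
Ȟ^0: (6−5)−0=1 ⇒ Z
Ȟ^1: (6−0)−5=1 ⇒ Z
Ȟ^2: (0−0)−0=0 ⇒ 0

Ȟ^0 ≅ Z, Ȟ^1 ≅ Z, Ȟ^2 ≅ 0


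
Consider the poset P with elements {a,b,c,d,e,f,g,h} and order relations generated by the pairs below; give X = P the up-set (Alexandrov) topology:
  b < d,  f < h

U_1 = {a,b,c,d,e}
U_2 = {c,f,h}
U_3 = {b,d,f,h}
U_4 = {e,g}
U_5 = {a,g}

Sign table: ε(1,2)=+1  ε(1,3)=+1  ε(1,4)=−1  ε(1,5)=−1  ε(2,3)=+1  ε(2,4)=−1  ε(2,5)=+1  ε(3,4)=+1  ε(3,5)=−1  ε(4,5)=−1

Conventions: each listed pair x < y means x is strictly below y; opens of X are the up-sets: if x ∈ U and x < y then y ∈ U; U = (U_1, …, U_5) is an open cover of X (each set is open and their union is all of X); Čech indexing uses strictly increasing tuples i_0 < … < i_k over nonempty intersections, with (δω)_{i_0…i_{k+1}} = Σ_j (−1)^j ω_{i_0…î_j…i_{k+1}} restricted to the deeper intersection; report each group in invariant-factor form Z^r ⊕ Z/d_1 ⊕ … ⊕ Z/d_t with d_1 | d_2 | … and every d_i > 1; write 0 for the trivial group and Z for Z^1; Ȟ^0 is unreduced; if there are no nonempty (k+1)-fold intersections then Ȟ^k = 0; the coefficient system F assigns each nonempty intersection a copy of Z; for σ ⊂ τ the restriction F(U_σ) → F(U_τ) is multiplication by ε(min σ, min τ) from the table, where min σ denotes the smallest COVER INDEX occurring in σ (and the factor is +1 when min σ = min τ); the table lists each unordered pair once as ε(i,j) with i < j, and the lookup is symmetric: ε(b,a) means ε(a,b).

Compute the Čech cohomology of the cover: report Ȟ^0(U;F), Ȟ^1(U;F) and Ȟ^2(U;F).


nerve simplices:
  U12={c} U13={b,d} U14={e} U15={a} U23={f,h} U45={g}
C dims 5,6; δ0: rk 5, SNF 1^4·2
degree 0: 5−5−0 = 0 → Ȟ^0 ≅ 0
degree 1: 6−0−5 = 1 plus torsion [2] → Ȟ^1 ≅ Z ⊕ Z/2
degree 2: 0−0−0 = 0 → Ȟ^2 ≅ 0

Ȟ^0(U;F) ≅ 0, Ȟ^1(U;F) ≅ Z ⊕ Z/2, Ȟ^2(U;F) ≅ 0


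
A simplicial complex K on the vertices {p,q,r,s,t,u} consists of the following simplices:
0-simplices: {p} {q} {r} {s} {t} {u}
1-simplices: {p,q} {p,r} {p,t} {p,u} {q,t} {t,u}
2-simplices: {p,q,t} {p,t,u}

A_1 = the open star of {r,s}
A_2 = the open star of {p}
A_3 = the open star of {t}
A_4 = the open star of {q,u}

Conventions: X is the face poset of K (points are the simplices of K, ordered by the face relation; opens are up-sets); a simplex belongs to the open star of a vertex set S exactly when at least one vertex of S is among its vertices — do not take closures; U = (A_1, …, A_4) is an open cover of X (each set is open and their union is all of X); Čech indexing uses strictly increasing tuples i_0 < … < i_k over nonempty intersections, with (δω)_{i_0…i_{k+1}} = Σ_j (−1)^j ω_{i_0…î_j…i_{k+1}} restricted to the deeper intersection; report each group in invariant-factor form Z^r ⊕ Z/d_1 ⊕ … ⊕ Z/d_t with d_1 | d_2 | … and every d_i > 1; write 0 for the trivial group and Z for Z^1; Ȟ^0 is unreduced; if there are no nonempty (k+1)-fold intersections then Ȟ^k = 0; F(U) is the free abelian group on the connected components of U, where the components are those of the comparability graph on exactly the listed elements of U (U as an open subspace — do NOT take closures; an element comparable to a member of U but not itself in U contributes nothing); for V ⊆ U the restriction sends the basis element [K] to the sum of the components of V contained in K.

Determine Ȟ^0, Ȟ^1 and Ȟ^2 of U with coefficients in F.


Ȟ^0(U;F) ≅ Z^2, Ȟ^1(U;F) ≅ 0 and Ȟ^2(U;F) ≅ 0

nerve of the cover:
  A1={{r},{s},{p,r}} A2={{p},{p,q},{p,r},{p,t},{p,u},{p,q,t},{p,t,u}} A3={{t},{p,t},{q,t},{t,u},{p,q,t},{p,t,u}} A4={{q},{u},{p,q},{p,u},{q,t},{t,u},{p,q,t},{p,t,u}}
  A12={{p,r}} A23={{p,t},{p,q,t},{p,t,u}} A24={{p,q},{p,u},{p,q,t},{p,t,u}} A34={{q,t},{t,u},{p,q,t},{p,t,u}}
  A234={{p,q,t},{p,t,u}}
components per intersection:
  A1: {{r},{p,r}} {{s}}
  A2: {{p},{p,q},{p,r},{p,t},{p,u},{p,q,t},{p,t,u}}
  A3: {{t},{p,t},{q,t},{t,u},{p,q,t},{p,t,u}}
  A4: {{q},{p,q},{q,t},{p,q,t}} {{u},{p,u},{t,u},{p,t,u}}
  A12: {{p,r}}
  A23: {{p,t},{p,q,t},{p,t,u}}
  A24: {{p,q},{p,q,t}} {{p,u},{p,t,u}}
  A34: {{q,t},{p,q,t}} {{t,u},{p,t,u}}
  A234: {{p,q,t}} {{p,t,u}}
C dims 6,6,2; δ0: rk 4, SNF 1^4; δ1: rk 2, SNF 1^2
Ȟ^0 = (6 − 4) − 0 = 2, so Ȟ^0 ≅ Z^2
Ȟ^1 = (6 − 2) − 4 = 0, so Ȟ^1 ≅ 0
Ȟ^2 = (2 − 0) − 2 = 0, so Ȟ^2 ≅ 0


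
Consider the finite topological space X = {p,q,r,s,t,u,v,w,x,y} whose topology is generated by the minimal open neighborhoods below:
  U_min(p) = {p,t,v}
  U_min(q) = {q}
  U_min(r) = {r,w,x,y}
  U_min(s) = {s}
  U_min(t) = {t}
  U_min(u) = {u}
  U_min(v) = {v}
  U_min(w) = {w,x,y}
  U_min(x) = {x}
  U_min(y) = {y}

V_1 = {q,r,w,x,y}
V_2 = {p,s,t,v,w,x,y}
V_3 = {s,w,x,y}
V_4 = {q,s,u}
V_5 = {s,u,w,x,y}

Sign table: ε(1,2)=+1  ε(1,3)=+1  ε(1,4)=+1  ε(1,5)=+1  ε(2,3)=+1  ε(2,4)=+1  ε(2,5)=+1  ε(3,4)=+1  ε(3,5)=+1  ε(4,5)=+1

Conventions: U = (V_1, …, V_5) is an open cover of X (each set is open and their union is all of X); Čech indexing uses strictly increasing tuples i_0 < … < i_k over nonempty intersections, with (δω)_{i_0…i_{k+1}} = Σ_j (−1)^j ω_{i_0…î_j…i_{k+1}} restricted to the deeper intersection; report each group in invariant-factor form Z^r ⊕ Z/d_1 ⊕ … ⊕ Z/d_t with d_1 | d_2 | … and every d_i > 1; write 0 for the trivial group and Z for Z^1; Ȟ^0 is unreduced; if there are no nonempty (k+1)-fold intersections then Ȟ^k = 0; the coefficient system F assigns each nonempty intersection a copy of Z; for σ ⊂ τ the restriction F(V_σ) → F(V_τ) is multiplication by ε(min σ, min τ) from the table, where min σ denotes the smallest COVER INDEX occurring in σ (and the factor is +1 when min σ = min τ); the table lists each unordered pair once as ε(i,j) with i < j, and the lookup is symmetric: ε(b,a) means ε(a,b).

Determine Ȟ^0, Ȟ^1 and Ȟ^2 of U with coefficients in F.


Ȟ^0 = Z, Ȟ^1 = Z and Ȟ^2 = 0

nerve simplices:
  V12={w,x,y} V13={w,x,y} V14={q} V15={w,x,y} V23={s,w,x,y} V24={s} V25={s,w,x,y} V34={s} V35={s,w,x,y} V45={s,u}
  V123={w,x,y} V125={w,x,y} V135={w,x,y} V234={s} V235={s,w,x,y} V245={s} V345={s}
  V1235={w,x,y} V2345={s}
C dims 5,10,7,2; δ0: rk 4, SNF 1^4; δ1: rk 5, SNF 1^5; δ2: rk 2, SNF 1^2
degree 0: 5−4−0 = 1 → Ȟ^0 ≅ Z
degree 1: 10−5−4 = 1 → Ȟ^1 ≅ Z
degree 2: 7−2−5 = 0 → Ȟ^2 ≅ 0


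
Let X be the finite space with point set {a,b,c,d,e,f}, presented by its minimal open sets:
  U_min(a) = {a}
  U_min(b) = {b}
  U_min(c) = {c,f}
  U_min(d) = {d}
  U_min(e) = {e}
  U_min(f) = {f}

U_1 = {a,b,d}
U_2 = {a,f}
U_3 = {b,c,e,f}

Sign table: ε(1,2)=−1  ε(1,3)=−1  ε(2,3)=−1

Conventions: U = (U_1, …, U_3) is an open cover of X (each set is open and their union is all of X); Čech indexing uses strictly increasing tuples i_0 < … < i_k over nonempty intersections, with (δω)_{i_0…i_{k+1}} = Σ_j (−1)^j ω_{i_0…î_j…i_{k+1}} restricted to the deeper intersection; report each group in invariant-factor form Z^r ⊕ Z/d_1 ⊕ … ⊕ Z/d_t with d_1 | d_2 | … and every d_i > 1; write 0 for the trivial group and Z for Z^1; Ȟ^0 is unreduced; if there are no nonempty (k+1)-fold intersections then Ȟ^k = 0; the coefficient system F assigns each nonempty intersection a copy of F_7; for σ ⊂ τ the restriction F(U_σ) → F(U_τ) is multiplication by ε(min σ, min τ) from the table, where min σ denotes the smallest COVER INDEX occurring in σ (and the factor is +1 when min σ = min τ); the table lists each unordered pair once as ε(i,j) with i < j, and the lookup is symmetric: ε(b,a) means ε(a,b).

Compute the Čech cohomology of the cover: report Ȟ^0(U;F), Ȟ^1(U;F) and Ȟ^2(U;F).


cover nerve:
  U12={a} U13={b} U23={f}
C dims 3,3; δ0: rk_F7 3
Ȟ^0: (3−3)−0=0 ⇒ 0
Ȟ^1: (3−0)−3=0 ⇒ 0
Ȟ^2: (0−0)−0=0 ⇒ 0

Ȟ^0 = 0, Ȟ^1 = 0, Ȟ^2 = 0


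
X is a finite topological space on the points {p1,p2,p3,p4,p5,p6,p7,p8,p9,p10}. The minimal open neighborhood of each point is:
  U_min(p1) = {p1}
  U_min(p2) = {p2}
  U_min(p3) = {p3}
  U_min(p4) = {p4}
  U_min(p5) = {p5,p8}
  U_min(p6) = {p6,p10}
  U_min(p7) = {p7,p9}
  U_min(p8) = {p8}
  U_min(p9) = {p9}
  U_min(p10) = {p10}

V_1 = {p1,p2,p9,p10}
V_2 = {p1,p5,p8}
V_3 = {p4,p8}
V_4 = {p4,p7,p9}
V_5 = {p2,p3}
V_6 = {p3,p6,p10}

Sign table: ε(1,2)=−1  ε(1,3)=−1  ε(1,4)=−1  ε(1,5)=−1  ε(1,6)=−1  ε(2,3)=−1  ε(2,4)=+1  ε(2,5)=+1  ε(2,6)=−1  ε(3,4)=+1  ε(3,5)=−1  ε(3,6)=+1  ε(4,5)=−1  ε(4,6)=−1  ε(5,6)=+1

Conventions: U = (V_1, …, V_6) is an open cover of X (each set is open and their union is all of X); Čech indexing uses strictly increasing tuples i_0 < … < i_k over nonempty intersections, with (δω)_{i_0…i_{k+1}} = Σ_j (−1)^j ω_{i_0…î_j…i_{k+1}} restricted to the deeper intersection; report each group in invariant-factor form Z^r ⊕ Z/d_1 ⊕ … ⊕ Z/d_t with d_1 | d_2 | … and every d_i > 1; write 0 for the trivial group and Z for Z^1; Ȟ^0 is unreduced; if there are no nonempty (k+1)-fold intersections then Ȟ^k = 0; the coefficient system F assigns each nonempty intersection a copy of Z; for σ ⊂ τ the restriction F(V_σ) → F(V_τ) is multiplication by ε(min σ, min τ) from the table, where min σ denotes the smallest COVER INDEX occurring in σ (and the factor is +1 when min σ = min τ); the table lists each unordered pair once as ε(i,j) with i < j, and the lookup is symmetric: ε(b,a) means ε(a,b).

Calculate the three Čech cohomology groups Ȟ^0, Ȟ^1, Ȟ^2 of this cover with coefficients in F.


Ȟ^0 ≅ 0; Ȟ^1 ≅ Z ⊕ Z/2; Ȟ^2 ≅ 0

cover nerve:
  V12={p1} V14={p9} V15={p2} V16={p10} V23={p8} V34={p4} V56={p3}
C dims 6,7; δ0: rk 6, SNF 1^5·2
Ȟ^0: (6−6)−0=0 ⇒ 0
Ȟ^1: (7−0)−6=1 plus torsion [2] ⇒ Z ⊕ Z/2
Ȟ^2: (0−0)−0=0 ⇒ 0


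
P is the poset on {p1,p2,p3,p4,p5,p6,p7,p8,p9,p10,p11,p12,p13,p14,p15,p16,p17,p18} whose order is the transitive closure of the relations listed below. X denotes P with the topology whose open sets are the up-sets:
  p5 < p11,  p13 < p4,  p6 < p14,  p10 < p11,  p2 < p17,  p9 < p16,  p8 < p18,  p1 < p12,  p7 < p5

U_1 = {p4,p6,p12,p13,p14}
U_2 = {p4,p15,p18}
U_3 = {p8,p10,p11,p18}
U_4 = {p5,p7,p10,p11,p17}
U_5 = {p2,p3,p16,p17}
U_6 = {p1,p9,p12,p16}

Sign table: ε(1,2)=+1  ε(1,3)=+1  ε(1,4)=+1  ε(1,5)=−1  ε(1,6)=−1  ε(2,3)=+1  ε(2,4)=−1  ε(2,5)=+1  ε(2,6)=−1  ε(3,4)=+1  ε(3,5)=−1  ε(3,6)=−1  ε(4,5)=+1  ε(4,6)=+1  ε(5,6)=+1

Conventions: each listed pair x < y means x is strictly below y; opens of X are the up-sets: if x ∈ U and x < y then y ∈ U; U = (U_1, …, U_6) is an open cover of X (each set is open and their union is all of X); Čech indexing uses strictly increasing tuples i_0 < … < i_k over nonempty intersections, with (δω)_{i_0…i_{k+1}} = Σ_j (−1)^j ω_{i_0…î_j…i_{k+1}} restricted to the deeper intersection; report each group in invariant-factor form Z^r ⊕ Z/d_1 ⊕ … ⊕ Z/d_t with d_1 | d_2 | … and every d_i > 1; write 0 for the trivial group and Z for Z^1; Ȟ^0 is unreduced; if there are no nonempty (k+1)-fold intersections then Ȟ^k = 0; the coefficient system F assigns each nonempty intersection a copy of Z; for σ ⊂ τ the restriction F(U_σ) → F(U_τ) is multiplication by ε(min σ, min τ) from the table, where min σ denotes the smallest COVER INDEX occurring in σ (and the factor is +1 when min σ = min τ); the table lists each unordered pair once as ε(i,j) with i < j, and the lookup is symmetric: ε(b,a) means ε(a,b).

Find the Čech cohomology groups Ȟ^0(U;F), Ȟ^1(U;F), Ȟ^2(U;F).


Ȟ^0 = 0, Ȟ^1 = Z/2 and Ȟ^2 = 0

nerve simplices:
  U12={p4} U16={p12} U23={p18} U34={p10,p11} U45={p17} U56={p16}
C dims 6,6; δ0: rk 6, SNF 1^5·2
degree 0: 6−6−0 = 0 → Ȟ^0 ≅ 0
degree 1: 6−0−6 = 0 plus torsion [2] → Ȟ^1 ≅ Z/2
degree 2: 0−0−0 = 0 → Ȟ^2 ≅ 0


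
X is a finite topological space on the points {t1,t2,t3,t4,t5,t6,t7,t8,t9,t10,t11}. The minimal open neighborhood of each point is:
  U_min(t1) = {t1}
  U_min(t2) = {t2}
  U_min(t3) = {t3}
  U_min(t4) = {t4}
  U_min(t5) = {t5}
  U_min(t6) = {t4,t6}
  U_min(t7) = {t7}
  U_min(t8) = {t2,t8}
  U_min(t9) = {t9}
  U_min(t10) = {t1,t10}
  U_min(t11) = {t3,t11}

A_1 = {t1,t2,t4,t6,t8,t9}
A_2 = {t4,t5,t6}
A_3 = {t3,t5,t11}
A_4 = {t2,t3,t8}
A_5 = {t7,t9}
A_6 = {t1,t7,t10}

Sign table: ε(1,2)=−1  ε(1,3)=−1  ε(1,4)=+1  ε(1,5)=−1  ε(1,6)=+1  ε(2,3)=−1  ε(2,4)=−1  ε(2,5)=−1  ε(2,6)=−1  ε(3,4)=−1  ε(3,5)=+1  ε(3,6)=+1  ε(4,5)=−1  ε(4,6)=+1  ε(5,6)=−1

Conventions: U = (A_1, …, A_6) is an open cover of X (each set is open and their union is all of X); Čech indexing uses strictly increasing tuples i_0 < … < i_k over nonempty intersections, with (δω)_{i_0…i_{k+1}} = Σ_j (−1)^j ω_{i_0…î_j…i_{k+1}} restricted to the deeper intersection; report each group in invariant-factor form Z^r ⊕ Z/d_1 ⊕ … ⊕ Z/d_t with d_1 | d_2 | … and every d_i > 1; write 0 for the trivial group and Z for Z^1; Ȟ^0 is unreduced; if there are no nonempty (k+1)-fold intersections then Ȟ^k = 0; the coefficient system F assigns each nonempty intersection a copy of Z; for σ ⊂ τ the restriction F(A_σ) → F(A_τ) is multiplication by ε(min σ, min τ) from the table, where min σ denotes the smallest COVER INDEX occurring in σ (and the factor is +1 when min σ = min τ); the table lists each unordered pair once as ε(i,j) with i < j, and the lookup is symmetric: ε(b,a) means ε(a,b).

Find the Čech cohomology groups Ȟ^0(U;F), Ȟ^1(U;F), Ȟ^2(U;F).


Ȟ^0 = 0, Ȟ^1 = Z ⊕ Z/2, Ȟ^2 = 0

nonempty intersections:
  A12={t4,t6} A14={t2,t8} A15={t9} A16={t1} A23={t5} A34={t3} A56={t7}
C dims 6,7; δ0: rk 6, SNF 1^5·2
Ȟ^0: (6−6)−0=0 ⇒ 0
Ȟ^1: (7−0)−6=1 plus torsion [2] ⇒ Z ⊕ Z/2
Ȟ^2: (0−0)−0=0 ⇒ 0


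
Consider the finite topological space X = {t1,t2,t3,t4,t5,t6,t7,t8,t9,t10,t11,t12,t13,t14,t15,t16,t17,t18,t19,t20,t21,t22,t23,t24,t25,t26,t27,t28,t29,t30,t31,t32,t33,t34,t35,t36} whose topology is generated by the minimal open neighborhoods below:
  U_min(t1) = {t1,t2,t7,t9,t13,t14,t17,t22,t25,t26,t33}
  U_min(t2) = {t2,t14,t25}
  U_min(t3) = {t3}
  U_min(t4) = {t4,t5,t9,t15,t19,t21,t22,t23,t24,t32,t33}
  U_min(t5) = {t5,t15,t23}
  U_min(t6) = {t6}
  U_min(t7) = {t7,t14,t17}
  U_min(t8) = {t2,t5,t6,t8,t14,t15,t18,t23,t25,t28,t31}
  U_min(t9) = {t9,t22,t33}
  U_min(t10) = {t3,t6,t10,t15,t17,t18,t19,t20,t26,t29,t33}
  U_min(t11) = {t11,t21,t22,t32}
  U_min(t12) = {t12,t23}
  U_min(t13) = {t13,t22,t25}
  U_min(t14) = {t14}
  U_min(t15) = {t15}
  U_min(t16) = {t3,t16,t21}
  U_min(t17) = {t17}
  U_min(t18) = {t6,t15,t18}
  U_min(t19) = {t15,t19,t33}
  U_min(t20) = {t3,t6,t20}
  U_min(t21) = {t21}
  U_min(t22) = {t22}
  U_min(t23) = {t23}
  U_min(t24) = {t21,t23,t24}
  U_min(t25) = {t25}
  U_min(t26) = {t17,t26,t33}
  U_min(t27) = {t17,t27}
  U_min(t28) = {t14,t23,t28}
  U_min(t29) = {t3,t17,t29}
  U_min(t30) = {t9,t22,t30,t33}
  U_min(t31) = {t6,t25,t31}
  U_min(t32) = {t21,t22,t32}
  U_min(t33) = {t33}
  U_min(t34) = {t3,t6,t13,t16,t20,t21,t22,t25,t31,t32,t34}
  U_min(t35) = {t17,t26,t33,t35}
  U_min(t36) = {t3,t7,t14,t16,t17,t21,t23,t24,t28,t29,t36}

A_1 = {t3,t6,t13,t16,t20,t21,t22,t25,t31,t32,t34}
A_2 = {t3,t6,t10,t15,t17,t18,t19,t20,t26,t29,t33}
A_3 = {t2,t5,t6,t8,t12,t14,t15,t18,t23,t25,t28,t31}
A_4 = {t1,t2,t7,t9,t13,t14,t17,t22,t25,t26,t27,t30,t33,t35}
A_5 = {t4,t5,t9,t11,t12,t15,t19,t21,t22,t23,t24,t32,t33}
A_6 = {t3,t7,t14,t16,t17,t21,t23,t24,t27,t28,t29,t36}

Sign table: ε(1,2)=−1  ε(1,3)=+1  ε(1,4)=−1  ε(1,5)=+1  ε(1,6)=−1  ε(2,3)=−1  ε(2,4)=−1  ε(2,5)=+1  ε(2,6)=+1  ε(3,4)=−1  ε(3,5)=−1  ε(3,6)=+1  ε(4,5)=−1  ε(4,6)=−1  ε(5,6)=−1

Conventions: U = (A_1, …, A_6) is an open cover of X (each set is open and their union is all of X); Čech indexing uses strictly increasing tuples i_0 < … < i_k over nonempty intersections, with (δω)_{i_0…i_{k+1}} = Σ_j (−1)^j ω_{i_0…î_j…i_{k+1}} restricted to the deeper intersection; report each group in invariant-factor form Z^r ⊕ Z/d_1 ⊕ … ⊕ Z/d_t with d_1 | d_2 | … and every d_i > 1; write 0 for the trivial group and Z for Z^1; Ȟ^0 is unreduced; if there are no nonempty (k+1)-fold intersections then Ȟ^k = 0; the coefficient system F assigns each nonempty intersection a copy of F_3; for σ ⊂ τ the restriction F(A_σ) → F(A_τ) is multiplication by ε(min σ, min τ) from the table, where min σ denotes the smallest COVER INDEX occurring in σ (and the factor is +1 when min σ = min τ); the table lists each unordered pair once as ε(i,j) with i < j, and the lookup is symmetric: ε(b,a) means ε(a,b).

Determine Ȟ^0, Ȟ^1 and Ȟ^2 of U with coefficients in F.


cover nerve:
  A12={t3,t6,t20} A13={t6,t25,t31} A14={t13,t22,t25} A15={t21,t22,t32} A16={t3,t16,t21} A23={t6,t15,t18} A24={t17,t26,t33} A25={t15,t19,t33} A26={t3,t17,t29} A34={t2,t14,t25} A35={t5,t12,t15,t23} A36={t14,t23,t28} A45={t9,t22,t33} A46={t7,t14,t17,t27} A56={t21,t23,t24}
  A123={t6} A126={t3} A134={t25} A145={t22} A156={t21} A235={t15} A245={t33} A246={t17} A346={t14} A356={t23}
C dims 6,15,10; δ0: rk_F3 6; δ1: rk_F3 9
Ȟ^0: (6−6)−0=0 ⇒ 0
Ȟ^1: (15−9)−6=0 ⇒ 0
Ȟ^2: (10−0)−9=1 ⇒ Z/3

Ȟ^0 = 0, Ȟ^1 = 0, Ȟ^2 = Z/3


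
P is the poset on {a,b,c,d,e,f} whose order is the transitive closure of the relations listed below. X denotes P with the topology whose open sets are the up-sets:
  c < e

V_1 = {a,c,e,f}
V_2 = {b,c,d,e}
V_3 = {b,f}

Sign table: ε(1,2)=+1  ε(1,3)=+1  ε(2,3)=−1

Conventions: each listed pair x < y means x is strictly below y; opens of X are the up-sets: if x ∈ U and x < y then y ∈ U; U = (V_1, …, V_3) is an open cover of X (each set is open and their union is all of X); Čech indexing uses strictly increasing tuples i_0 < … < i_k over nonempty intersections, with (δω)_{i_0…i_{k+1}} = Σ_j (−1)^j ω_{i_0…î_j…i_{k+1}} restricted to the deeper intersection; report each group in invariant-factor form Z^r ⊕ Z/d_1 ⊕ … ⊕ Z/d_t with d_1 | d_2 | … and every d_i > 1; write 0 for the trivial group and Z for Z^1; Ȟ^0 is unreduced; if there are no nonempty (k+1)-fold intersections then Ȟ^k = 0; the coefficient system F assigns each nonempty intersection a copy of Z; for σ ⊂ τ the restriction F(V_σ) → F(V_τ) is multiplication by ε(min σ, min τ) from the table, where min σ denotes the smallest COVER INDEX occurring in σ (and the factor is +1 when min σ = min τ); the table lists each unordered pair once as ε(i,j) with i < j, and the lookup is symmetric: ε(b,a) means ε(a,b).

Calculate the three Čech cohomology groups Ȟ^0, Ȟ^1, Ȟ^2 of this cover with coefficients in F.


Ȟ^0(U;F) ≅ 0; Ȟ^1(U;F) ≅ Z/2; Ȟ^2(U;F) ≅ 0

nerve simplices:
  V12={c,e} V13={f} V23={b}
C dims 3,3; δ0: rk 3, SNF 1^2·2
degree 0: 3−3−0 = 0 → Ȟ^0 ≅ 0
degree 1: 3−0−3 = 0 plus torsion [2] → Ȟ^1 ≅ Z/2
degree 2: 0−0−0 = 0 → Ȟ^2 ≅ 0


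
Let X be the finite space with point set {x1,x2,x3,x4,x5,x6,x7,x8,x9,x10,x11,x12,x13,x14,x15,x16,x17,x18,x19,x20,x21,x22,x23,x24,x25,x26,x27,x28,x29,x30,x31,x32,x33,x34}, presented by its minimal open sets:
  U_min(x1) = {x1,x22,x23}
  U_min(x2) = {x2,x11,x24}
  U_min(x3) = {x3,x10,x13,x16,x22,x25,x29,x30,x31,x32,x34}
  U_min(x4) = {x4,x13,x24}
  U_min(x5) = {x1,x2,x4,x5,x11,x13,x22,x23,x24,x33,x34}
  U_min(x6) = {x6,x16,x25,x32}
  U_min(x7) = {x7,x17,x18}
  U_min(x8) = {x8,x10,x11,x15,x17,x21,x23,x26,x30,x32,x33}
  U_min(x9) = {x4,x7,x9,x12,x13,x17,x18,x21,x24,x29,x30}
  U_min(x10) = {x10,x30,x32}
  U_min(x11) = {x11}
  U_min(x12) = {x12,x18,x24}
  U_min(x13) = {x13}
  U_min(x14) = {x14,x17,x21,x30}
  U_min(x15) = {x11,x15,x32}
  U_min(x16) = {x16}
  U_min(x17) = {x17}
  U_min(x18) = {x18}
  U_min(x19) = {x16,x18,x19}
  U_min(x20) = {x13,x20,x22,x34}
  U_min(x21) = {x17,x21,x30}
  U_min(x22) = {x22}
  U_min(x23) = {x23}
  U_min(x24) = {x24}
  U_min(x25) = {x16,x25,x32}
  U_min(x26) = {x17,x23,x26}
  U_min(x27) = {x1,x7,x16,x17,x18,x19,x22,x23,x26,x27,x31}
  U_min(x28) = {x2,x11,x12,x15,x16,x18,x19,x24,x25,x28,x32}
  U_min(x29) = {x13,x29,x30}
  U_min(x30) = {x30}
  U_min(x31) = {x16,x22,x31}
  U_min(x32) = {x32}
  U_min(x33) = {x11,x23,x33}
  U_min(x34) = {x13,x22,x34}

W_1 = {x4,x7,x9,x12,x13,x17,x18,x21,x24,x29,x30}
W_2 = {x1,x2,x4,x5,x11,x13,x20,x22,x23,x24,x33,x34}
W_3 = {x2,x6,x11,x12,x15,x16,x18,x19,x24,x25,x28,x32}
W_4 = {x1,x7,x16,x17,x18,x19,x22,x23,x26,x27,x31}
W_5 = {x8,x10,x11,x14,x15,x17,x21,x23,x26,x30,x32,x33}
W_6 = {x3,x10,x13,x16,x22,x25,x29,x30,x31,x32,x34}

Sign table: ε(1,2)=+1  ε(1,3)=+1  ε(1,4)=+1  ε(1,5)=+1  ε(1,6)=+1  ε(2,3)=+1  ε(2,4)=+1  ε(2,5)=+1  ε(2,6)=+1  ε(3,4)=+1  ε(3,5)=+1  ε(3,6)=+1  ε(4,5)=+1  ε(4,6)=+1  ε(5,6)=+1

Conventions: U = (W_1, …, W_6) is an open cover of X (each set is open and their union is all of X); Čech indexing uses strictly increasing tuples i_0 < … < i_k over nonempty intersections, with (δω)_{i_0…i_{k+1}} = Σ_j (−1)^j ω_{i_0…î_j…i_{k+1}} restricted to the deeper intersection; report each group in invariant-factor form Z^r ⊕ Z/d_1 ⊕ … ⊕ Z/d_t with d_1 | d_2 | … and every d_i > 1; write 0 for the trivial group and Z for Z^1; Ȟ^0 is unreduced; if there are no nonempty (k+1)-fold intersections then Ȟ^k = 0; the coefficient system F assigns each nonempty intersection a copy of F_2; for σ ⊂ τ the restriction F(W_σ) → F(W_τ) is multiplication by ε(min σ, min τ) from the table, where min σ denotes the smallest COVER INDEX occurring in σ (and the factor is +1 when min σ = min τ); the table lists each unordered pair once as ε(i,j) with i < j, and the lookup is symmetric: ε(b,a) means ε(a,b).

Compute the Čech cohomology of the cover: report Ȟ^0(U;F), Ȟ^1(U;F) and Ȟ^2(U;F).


cover nerve:
  W12={x4,x13,x24} W13={x12,x18,x24} W14={x7,x17,x18} W15={x17,x21,x30} W16={x13,x29,x30} W23={x2,x11,x24} W24={x1,x22,x23} W25={x11,x23,x33} W26={x13,x22,x34} W34={x16,x18,x19} W35={x11,x15,x32} W36={x16,x25,x32} W45={x17,x23,x26} W46={x16,x22,x31} W56={x10,x30,x32}
  W123={x24} W126={x13} W134={x18} W145={x17} W156={x30} W235={x11} W245={x23} W246={x22} W346={x16} W356={x32}
C dims 6,15,10; δ0: rk_F2 5; δ1: rk_F2 9
Ȟ^0: (6−5)−0=1 ⇒ Z/2
Ȟ^1: (15−9)−5=1 ⇒ Z/2
Ȟ^2: (10−0)−9=1 ⇒ Z/2

Ȟ^0 ≅ Z/2; Ȟ^1 ≅ Z/2; Ȟ^2 ≅ Z/2
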